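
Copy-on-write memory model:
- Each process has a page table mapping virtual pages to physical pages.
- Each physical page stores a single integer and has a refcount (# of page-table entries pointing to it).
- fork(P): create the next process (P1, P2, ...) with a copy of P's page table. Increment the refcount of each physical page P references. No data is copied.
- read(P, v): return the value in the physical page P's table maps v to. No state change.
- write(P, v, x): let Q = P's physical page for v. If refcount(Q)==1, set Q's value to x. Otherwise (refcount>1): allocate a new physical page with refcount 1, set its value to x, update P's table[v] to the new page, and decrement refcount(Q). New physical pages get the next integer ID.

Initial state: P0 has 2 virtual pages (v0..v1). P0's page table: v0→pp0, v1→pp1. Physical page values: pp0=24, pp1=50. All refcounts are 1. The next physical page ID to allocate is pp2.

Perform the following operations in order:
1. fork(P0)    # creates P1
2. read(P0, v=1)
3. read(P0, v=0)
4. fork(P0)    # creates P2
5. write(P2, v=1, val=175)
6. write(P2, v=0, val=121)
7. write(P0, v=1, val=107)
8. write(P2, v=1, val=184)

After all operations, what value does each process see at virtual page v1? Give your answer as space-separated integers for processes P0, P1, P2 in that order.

Answer: 107 50 184

Derivation:
Op 1: fork(P0) -> P1. 2 ppages; refcounts: pp0:2 pp1:2
Op 2: read(P0, v1) -> 50. No state change.
Op 3: read(P0, v0) -> 24. No state change.
Op 4: fork(P0) -> P2. 2 ppages; refcounts: pp0:3 pp1:3
Op 5: write(P2, v1, 175). refcount(pp1)=3>1 -> COPY to pp2. 3 ppages; refcounts: pp0:3 pp1:2 pp2:1
Op 6: write(P2, v0, 121). refcount(pp0)=3>1 -> COPY to pp3. 4 ppages; refcounts: pp0:2 pp1:2 pp2:1 pp3:1
Op 7: write(P0, v1, 107). refcount(pp1)=2>1 -> COPY to pp4. 5 ppages; refcounts: pp0:2 pp1:1 pp2:1 pp3:1 pp4:1
Op 8: write(P2, v1, 184). refcount(pp2)=1 -> write in place. 5 ppages; refcounts: pp0:2 pp1:1 pp2:1 pp3:1 pp4:1
P0: v1 -> pp4 = 107
P1: v1 -> pp1 = 50
P2: v1 -> pp2 = 184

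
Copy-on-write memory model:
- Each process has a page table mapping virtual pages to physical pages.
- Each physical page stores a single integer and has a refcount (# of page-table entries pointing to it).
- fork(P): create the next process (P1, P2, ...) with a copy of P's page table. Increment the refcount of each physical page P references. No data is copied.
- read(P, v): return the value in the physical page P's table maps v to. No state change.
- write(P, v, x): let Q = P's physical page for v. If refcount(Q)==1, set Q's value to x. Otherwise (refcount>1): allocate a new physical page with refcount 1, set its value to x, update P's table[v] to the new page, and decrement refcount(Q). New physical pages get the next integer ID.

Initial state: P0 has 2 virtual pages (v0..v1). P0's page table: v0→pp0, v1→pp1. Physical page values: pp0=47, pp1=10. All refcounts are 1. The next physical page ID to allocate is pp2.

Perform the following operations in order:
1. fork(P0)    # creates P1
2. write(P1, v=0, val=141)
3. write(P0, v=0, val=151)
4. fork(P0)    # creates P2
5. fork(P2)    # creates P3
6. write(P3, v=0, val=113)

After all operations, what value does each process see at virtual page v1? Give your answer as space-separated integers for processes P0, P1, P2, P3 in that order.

Op 1: fork(P0) -> P1. 2 ppages; refcounts: pp0:2 pp1:2
Op 2: write(P1, v0, 141). refcount(pp0)=2>1 -> COPY to pp2. 3 ppages; refcounts: pp0:1 pp1:2 pp2:1
Op 3: write(P0, v0, 151). refcount(pp0)=1 -> write in place. 3 ppages; refcounts: pp0:1 pp1:2 pp2:1
Op 4: fork(P0) -> P2. 3 ppages; refcounts: pp0:2 pp1:3 pp2:1
Op 5: fork(P2) -> P3. 3 ppages; refcounts: pp0:3 pp1:4 pp2:1
Op 6: write(P3, v0, 113). refcount(pp0)=3>1 -> COPY to pp3. 4 ppages; refcounts: pp0:2 pp1:4 pp2:1 pp3:1
P0: v1 -> pp1 = 10
P1: v1 -> pp1 = 10
P2: v1 -> pp1 = 10
P3: v1 -> pp1 = 10

Answer: 10 10 10 10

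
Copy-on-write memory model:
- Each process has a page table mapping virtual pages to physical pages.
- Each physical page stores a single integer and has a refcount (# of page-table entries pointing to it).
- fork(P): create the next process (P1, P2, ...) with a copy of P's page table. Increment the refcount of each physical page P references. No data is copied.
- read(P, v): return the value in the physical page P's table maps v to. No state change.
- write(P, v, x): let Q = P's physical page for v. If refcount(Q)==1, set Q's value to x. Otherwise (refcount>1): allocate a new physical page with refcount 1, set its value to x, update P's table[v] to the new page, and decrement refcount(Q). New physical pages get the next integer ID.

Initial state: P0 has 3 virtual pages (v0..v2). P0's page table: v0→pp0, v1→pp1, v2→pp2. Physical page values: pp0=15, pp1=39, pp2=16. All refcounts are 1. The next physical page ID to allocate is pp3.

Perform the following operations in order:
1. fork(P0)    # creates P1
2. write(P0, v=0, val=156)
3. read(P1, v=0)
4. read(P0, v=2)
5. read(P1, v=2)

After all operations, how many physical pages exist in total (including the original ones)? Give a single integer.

Op 1: fork(P0) -> P1. 3 ppages; refcounts: pp0:2 pp1:2 pp2:2
Op 2: write(P0, v0, 156). refcount(pp0)=2>1 -> COPY to pp3. 4 ppages; refcounts: pp0:1 pp1:2 pp2:2 pp3:1
Op 3: read(P1, v0) -> 15. No state change.
Op 4: read(P0, v2) -> 16. No state change.
Op 5: read(P1, v2) -> 16. No state change.

Answer: 4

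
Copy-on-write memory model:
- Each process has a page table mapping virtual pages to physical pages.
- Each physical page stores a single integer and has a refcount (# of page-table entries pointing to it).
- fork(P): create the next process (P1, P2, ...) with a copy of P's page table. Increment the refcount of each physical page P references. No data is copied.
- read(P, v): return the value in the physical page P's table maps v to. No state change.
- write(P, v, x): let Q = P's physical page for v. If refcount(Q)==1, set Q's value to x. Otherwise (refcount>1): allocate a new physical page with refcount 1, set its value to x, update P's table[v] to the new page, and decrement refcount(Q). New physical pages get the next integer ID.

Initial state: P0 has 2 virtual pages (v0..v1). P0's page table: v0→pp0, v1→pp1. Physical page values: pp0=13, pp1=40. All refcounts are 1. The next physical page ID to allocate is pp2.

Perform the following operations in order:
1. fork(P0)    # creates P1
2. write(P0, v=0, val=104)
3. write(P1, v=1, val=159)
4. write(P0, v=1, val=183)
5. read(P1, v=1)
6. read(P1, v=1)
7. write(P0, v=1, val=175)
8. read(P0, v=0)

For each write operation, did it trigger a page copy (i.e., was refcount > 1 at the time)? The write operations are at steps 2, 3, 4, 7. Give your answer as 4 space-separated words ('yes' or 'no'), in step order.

Op 1: fork(P0) -> P1. 2 ppages; refcounts: pp0:2 pp1:2
Op 2: write(P0, v0, 104). refcount(pp0)=2>1 -> COPY to pp2. 3 ppages; refcounts: pp0:1 pp1:2 pp2:1
Op 3: write(P1, v1, 159). refcount(pp1)=2>1 -> COPY to pp3. 4 ppages; refcounts: pp0:1 pp1:1 pp2:1 pp3:1
Op 4: write(P0, v1, 183). refcount(pp1)=1 -> write in place. 4 ppages; refcounts: pp0:1 pp1:1 pp2:1 pp3:1
Op 5: read(P1, v1) -> 159. No state change.
Op 6: read(P1, v1) -> 159. No state change.
Op 7: write(P0, v1, 175). refcount(pp1)=1 -> write in place. 4 ppages; refcounts: pp0:1 pp1:1 pp2:1 pp3:1
Op 8: read(P0, v0) -> 104. No state change.

yes yes no no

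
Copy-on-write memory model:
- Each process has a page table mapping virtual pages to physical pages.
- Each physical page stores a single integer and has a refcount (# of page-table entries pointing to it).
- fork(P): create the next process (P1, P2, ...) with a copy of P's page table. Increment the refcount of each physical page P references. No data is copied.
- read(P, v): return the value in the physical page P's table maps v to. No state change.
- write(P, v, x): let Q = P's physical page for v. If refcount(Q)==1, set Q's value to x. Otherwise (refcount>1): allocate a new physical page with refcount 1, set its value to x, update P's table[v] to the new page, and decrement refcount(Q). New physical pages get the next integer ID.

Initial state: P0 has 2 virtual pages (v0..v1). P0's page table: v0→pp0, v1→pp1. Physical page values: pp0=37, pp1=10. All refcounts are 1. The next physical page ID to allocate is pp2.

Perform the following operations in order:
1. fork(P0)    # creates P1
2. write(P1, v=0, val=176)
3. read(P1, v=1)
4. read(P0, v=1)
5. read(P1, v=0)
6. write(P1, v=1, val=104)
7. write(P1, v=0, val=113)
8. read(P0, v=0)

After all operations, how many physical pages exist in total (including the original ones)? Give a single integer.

Answer: 4

Derivation:
Op 1: fork(P0) -> P1. 2 ppages; refcounts: pp0:2 pp1:2
Op 2: write(P1, v0, 176). refcount(pp0)=2>1 -> COPY to pp2. 3 ppages; refcounts: pp0:1 pp1:2 pp2:1
Op 3: read(P1, v1) -> 10. No state change.
Op 4: read(P0, v1) -> 10. No state change.
Op 5: read(P1, v0) -> 176. No state change.
Op 6: write(P1, v1, 104). refcount(pp1)=2>1 -> COPY to pp3. 4 ppages; refcounts: pp0:1 pp1:1 pp2:1 pp3:1
Op 7: write(P1, v0, 113). refcount(pp2)=1 -> write in place. 4 ppages; refcounts: pp0:1 pp1:1 pp2:1 pp3:1
Op 8: read(P0, v0) -> 37. No state change.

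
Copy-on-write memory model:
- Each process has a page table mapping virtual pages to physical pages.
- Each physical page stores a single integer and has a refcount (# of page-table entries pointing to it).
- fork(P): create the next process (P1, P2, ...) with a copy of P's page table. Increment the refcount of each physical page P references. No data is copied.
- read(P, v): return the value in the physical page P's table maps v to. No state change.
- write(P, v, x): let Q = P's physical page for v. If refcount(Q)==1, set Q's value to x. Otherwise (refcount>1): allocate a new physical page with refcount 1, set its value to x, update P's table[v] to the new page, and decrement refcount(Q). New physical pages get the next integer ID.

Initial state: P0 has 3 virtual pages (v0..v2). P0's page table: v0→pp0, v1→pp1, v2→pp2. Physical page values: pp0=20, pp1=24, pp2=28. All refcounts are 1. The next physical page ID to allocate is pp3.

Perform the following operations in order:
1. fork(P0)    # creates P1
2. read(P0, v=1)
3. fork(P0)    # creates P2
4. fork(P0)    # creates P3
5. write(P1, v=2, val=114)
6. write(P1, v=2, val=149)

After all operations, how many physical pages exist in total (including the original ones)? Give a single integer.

Op 1: fork(P0) -> P1. 3 ppages; refcounts: pp0:2 pp1:2 pp2:2
Op 2: read(P0, v1) -> 24. No state change.
Op 3: fork(P0) -> P2. 3 ppages; refcounts: pp0:3 pp1:3 pp2:3
Op 4: fork(P0) -> P3. 3 ppages; refcounts: pp0:4 pp1:4 pp2:4
Op 5: write(P1, v2, 114). refcount(pp2)=4>1 -> COPY to pp3. 4 ppages; refcounts: pp0:4 pp1:4 pp2:3 pp3:1
Op 6: write(P1, v2, 149). refcount(pp3)=1 -> write in place. 4 ppages; refcounts: pp0:4 pp1:4 pp2:3 pp3:1

Answer: 4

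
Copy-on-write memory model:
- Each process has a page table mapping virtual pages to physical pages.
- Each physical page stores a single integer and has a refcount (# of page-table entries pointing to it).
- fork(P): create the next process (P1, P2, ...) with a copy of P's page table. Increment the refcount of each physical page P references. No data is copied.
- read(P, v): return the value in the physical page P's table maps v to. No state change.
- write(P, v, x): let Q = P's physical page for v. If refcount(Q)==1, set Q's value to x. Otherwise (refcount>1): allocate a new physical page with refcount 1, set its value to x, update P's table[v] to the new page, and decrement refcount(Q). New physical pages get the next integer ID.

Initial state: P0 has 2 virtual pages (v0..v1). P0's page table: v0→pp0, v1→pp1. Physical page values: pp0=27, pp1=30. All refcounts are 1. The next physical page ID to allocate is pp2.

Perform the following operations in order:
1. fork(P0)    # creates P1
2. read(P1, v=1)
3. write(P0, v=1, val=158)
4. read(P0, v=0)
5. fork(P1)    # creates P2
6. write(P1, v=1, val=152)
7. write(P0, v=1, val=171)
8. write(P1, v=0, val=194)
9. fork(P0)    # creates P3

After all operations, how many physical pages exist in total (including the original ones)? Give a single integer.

Op 1: fork(P0) -> P1. 2 ppages; refcounts: pp0:2 pp1:2
Op 2: read(P1, v1) -> 30. No state change.
Op 3: write(P0, v1, 158). refcount(pp1)=2>1 -> COPY to pp2. 3 ppages; refcounts: pp0:2 pp1:1 pp2:1
Op 4: read(P0, v0) -> 27. No state change.
Op 5: fork(P1) -> P2. 3 ppages; refcounts: pp0:3 pp1:2 pp2:1
Op 6: write(P1, v1, 152). refcount(pp1)=2>1 -> COPY to pp3. 4 ppages; refcounts: pp0:3 pp1:1 pp2:1 pp3:1
Op 7: write(P0, v1, 171). refcount(pp2)=1 -> write in place. 4 ppages; refcounts: pp0:3 pp1:1 pp2:1 pp3:1
Op 8: write(P1, v0, 194). refcount(pp0)=3>1 -> COPY to pp4. 5 ppages; refcounts: pp0:2 pp1:1 pp2:1 pp3:1 pp4:1
Op 9: fork(P0) -> P3. 5 ppages; refcounts: pp0:3 pp1:1 pp2:2 pp3:1 pp4:1

Answer: 5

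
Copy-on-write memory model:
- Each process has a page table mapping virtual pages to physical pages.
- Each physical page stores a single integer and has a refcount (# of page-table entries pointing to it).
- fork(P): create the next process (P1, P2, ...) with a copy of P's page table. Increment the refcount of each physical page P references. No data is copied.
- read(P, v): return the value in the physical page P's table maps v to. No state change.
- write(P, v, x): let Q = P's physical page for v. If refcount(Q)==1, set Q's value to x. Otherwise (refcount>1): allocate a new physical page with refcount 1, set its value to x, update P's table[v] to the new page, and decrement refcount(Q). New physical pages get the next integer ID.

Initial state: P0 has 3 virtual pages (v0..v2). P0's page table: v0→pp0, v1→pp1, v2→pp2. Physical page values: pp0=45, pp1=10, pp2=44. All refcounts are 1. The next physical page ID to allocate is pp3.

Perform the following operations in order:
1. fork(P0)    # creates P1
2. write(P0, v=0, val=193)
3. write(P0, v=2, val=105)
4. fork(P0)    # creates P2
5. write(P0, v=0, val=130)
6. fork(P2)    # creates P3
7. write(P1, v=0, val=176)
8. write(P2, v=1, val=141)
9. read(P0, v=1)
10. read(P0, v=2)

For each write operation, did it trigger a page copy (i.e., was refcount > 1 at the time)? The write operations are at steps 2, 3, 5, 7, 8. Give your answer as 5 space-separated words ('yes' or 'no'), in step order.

Op 1: fork(P0) -> P1. 3 ppages; refcounts: pp0:2 pp1:2 pp2:2
Op 2: write(P0, v0, 193). refcount(pp0)=2>1 -> COPY to pp3. 4 ppages; refcounts: pp0:1 pp1:2 pp2:2 pp3:1
Op 3: write(P0, v2, 105). refcount(pp2)=2>1 -> COPY to pp4. 5 ppages; refcounts: pp0:1 pp1:2 pp2:1 pp3:1 pp4:1
Op 4: fork(P0) -> P2. 5 ppages; refcounts: pp0:1 pp1:3 pp2:1 pp3:2 pp4:2
Op 5: write(P0, v0, 130). refcount(pp3)=2>1 -> COPY to pp5. 6 ppages; refcounts: pp0:1 pp1:3 pp2:1 pp3:1 pp4:2 pp5:1
Op 6: fork(P2) -> P3. 6 ppages; refcounts: pp0:1 pp1:4 pp2:1 pp3:2 pp4:3 pp5:1
Op 7: write(P1, v0, 176). refcount(pp0)=1 -> write in place. 6 ppages; refcounts: pp0:1 pp1:4 pp2:1 pp3:2 pp4:3 pp5:1
Op 8: write(P2, v1, 141). refcount(pp1)=4>1 -> COPY to pp6. 7 ppages; refcounts: pp0:1 pp1:3 pp2:1 pp3:2 pp4:3 pp5:1 pp6:1
Op 9: read(P0, v1) -> 10. No state change.
Op 10: read(P0, v2) -> 105. No state change.

yes yes yes no yes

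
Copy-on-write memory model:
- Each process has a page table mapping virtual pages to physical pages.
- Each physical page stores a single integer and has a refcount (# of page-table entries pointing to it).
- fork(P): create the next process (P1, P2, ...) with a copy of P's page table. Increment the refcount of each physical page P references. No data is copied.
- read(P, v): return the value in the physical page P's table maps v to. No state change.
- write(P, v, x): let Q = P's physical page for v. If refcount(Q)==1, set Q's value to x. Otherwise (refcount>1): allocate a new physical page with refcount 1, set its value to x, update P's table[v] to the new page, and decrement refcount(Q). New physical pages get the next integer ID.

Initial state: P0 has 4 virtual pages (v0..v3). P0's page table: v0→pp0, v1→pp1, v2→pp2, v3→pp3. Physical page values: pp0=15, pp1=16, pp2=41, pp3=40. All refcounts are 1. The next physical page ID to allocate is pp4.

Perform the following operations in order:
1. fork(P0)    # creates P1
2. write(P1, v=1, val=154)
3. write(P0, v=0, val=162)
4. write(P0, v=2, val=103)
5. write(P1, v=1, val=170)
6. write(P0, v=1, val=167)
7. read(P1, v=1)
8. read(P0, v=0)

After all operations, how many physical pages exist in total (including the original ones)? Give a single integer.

Answer: 7

Derivation:
Op 1: fork(P0) -> P1. 4 ppages; refcounts: pp0:2 pp1:2 pp2:2 pp3:2
Op 2: write(P1, v1, 154). refcount(pp1)=2>1 -> COPY to pp4. 5 ppages; refcounts: pp0:2 pp1:1 pp2:2 pp3:2 pp4:1
Op 3: write(P0, v0, 162). refcount(pp0)=2>1 -> COPY to pp5. 6 ppages; refcounts: pp0:1 pp1:1 pp2:2 pp3:2 pp4:1 pp5:1
Op 4: write(P0, v2, 103). refcount(pp2)=2>1 -> COPY to pp6. 7 ppages; refcounts: pp0:1 pp1:1 pp2:1 pp3:2 pp4:1 pp5:1 pp6:1
Op 5: write(P1, v1, 170). refcount(pp4)=1 -> write in place. 7 ppages; refcounts: pp0:1 pp1:1 pp2:1 pp3:2 pp4:1 pp5:1 pp6:1
Op 6: write(P0, v1, 167). refcount(pp1)=1 -> write in place. 7 ppages; refcounts: pp0:1 pp1:1 pp2:1 pp3:2 pp4:1 pp5:1 pp6:1
Op 7: read(P1, v1) -> 170. No state change.
Op 8: read(P0, v0) -> 162. No state change.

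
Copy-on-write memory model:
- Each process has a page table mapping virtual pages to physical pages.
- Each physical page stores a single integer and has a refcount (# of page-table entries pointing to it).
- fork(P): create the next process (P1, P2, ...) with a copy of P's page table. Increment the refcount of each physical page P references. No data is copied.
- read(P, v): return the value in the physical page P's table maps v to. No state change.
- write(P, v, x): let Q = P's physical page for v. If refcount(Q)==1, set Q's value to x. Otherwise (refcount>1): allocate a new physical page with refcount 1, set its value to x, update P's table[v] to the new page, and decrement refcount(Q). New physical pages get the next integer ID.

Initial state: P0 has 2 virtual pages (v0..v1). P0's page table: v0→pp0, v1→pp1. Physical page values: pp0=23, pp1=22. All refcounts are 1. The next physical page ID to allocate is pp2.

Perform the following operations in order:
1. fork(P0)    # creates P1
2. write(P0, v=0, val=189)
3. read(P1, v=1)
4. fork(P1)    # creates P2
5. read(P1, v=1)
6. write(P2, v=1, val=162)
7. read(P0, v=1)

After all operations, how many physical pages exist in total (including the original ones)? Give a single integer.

Answer: 4

Derivation:
Op 1: fork(P0) -> P1. 2 ppages; refcounts: pp0:2 pp1:2
Op 2: write(P0, v0, 189). refcount(pp0)=2>1 -> COPY to pp2. 3 ppages; refcounts: pp0:1 pp1:2 pp2:1
Op 3: read(P1, v1) -> 22. No state change.
Op 4: fork(P1) -> P2. 3 ppages; refcounts: pp0:2 pp1:3 pp2:1
Op 5: read(P1, v1) -> 22. No state change.
Op 6: write(P2, v1, 162). refcount(pp1)=3>1 -> COPY to pp3. 4 ppages; refcounts: pp0:2 pp1:2 pp2:1 pp3:1
Op 7: read(P0, v1) -> 22. No state change.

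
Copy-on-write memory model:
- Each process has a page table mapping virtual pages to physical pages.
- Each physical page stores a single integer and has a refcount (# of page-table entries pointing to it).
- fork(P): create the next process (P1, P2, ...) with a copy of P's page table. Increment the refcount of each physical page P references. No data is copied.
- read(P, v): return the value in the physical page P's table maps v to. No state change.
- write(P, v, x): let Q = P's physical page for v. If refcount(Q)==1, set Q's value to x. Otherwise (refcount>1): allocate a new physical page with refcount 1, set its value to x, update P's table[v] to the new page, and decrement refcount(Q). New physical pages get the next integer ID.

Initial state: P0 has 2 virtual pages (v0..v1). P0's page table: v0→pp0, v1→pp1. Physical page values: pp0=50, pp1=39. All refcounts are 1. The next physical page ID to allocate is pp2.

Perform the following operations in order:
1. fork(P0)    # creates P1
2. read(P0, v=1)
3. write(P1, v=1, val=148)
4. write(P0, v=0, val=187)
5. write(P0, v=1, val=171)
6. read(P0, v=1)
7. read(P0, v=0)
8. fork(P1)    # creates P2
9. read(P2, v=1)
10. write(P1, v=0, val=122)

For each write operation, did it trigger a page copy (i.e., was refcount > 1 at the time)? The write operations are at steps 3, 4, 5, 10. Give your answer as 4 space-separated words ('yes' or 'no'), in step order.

Op 1: fork(P0) -> P1. 2 ppages; refcounts: pp0:2 pp1:2
Op 2: read(P0, v1) -> 39. No state change.
Op 3: write(P1, v1, 148). refcount(pp1)=2>1 -> COPY to pp2. 3 ppages; refcounts: pp0:2 pp1:1 pp2:1
Op 4: write(P0, v0, 187). refcount(pp0)=2>1 -> COPY to pp3. 4 ppages; refcounts: pp0:1 pp1:1 pp2:1 pp3:1
Op 5: write(P0, v1, 171). refcount(pp1)=1 -> write in place. 4 ppages; refcounts: pp0:1 pp1:1 pp2:1 pp3:1
Op 6: read(P0, v1) -> 171. No state change.
Op 7: read(P0, v0) -> 187. No state change.
Op 8: fork(P1) -> P2. 4 ppages; refcounts: pp0:2 pp1:1 pp2:2 pp3:1
Op 9: read(P2, v1) -> 148. No state change.
Op 10: write(P1, v0, 122). refcount(pp0)=2>1 -> COPY to pp4. 5 ppages; refcounts: pp0:1 pp1:1 pp2:2 pp3:1 pp4:1

yes yes no yes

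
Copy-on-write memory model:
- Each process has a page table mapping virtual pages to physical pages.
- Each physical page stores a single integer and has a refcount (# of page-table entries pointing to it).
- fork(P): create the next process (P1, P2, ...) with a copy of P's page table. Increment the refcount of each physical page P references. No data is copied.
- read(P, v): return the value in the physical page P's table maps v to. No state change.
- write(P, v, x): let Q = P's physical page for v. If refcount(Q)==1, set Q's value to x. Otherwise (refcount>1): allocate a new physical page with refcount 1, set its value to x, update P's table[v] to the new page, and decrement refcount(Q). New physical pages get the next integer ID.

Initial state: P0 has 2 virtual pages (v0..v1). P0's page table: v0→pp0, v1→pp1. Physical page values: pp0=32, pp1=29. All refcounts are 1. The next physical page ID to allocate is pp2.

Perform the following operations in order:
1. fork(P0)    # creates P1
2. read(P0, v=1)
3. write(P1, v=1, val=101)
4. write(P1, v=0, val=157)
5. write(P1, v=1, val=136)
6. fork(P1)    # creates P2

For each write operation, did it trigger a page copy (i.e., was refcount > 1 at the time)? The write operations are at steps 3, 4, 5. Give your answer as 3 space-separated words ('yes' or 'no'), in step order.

Op 1: fork(P0) -> P1. 2 ppages; refcounts: pp0:2 pp1:2
Op 2: read(P0, v1) -> 29. No state change.
Op 3: write(P1, v1, 101). refcount(pp1)=2>1 -> COPY to pp2. 3 ppages; refcounts: pp0:2 pp1:1 pp2:1
Op 4: write(P1, v0, 157). refcount(pp0)=2>1 -> COPY to pp3. 4 ppages; refcounts: pp0:1 pp1:1 pp2:1 pp3:1
Op 5: write(P1, v1, 136). refcount(pp2)=1 -> write in place. 4 ppages; refcounts: pp0:1 pp1:1 pp2:1 pp3:1
Op 6: fork(P1) -> P2. 4 ppages; refcounts: pp0:1 pp1:1 pp2:2 pp3:2

yes yes no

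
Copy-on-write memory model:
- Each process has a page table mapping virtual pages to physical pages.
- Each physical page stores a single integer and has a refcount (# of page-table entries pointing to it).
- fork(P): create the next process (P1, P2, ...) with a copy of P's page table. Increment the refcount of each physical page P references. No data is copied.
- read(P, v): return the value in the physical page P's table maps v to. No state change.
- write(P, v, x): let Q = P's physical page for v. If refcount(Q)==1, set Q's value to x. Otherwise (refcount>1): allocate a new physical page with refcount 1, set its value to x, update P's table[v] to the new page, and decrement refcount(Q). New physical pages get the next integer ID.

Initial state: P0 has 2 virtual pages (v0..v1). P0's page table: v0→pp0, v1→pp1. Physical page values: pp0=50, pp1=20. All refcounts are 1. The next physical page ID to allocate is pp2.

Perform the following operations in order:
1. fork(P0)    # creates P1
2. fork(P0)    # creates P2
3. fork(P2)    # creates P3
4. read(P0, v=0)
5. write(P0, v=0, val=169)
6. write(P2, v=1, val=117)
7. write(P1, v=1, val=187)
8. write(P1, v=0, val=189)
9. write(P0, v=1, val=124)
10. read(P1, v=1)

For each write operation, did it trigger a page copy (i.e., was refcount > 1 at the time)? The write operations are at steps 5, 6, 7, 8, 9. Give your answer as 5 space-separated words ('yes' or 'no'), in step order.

Op 1: fork(P0) -> P1. 2 ppages; refcounts: pp0:2 pp1:2
Op 2: fork(P0) -> P2. 2 ppages; refcounts: pp0:3 pp1:3
Op 3: fork(P2) -> P3. 2 ppages; refcounts: pp0:4 pp1:4
Op 4: read(P0, v0) -> 50. No state change.
Op 5: write(P0, v0, 169). refcount(pp0)=4>1 -> COPY to pp2. 3 ppages; refcounts: pp0:3 pp1:4 pp2:1
Op 6: write(P2, v1, 117). refcount(pp1)=4>1 -> COPY to pp3. 4 ppages; refcounts: pp0:3 pp1:3 pp2:1 pp3:1
Op 7: write(P1, v1, 187). refcount(pp1)=3>1 -> COPY to pp4. 5 ppages; refcounts: pp0:3 pp1:2 pp2:1 pp3:1 pp4:1
Op 8: write(P1, v0, 189). refcount(pp0)=3>1 -> COPY to pp5. 6 ppages; refcounts: pp0:2 pp1:2 pp2:1 pp3:1 pp4:1 pp5:1
Op 9: write(P0, v1, 124). refcount(pp1)=2>1 -> COPY to pp6. 7 ppages; refcounts: pp0:2 pp1:1 pp2:1 pp3:1 pp4:1 pp5:1 pp6:1
Op 10: read(P1, v1) -> 187. No state change.

yes yes yes yes yes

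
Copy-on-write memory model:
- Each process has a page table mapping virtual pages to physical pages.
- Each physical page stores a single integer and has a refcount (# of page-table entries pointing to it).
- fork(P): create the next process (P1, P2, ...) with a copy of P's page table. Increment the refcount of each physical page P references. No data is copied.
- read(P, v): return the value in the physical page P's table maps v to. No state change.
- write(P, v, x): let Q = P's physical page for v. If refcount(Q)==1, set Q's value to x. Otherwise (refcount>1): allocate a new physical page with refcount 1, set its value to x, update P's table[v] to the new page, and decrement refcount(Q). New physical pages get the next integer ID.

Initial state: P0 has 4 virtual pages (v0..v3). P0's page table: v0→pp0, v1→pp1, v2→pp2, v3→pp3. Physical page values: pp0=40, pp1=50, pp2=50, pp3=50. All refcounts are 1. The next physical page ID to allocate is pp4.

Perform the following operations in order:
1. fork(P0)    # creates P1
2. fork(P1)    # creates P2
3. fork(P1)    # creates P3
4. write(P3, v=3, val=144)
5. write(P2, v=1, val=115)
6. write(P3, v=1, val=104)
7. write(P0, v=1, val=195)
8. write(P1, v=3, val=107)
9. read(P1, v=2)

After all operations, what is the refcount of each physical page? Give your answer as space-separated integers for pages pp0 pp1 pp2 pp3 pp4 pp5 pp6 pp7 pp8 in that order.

Op 1: fork(P0) -> P1. 4 ppages; refcounts: pp0:2 pp1:2 pp2:2 pp3:2
Op 2: fork(P1) -> P2. 4 ppages; refcounts: pp0:3 pp1:3 pp2:3 pp3:3
Op 3: fork(P1) -> P3. 4 ppages; refcounts: pp0:4 pp1:4 pp2:4 pp3:4
Op 4: write(P3, v3, 144). refcount(pp3)=4>1 -> COPY to pp4. 5 ppages; refcounts: pp0:4 pp1:4 pp2:4 pp3:3 pp4:1
Op 5: write(P2, v1, 115). refcount(pp1)=4>1 -> COPY to pp5. 6 ppages; refcounts: pp0:4 pp1:3 pp2:4 pp3:3 pp4:1 pp5:1
Op 6: write(P3, v1, 104). refcount(pp1)=3>1 -> COPY to pp6. 7 ppages; refcounts: pp0:4 pp1:2 pp2:4 pp3:3 pp4:1 pp5:1 pp6:1
Op 7: write(P0, v1, 195). refcount(pp1)=2>1 -> COPY to pp7. 8 ppages; refcounts: pp0:4 pp1:1 pp2:4 pp3:3 pp4:1 pp5:1 pp6:1 pp7:1
Op 8: write(P1, v3, 107). refcount(pp3)=3>1 -> COPY to pp8. 9 ppages; refcounts: pp0:4 pp1:1 pp2:4 pp3:2 pp4:1 pp5:1 pp6:1 pp7:1 pp8:1
Op 9: read(P1, v2) -> 50. No state change.

Answer: 4 1 4 2 1 1 1 1 1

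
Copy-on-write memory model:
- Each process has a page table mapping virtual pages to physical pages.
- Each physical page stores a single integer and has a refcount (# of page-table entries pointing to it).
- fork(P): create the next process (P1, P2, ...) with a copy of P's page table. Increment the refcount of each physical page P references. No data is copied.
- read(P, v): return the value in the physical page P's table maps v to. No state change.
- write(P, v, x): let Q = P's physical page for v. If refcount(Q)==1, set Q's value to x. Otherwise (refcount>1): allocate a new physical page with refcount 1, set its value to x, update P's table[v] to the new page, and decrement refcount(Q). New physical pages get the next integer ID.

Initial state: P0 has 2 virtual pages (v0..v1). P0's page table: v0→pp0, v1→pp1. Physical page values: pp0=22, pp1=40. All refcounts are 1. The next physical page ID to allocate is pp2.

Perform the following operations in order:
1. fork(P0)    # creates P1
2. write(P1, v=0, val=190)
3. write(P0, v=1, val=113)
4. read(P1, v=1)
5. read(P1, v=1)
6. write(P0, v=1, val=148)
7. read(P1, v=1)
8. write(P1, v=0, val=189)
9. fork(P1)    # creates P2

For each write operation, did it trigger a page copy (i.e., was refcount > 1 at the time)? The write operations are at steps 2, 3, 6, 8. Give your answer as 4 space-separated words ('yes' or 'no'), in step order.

Op 1: fork(P0) -> P1. 2 ppages; refcounts: pp0:2 pp1:2
Op 2: write(P1, v0, 190). refcount(pp0)=2>1 -> COPY to pp2. 3 ppages; refcounts: pp0:1 pp1:2 pp2:1
Op 3: write(P0, v1, 113). refcount(pp1)=2>1 -> COPY to pp3. 4 ppages; refcounts: pp0:1 pp1:1 pp2:1 pp3:1
Op 4: read(P1, v1) -> 40. No state change.
Op 5: read(P1, v1) -> 40. No state change.
Op 6: write(P0, v1, 148). refcount(pp3)=1 -> write in place. 4 ppages; refcounts: pp0:1 pp1:1 pp2:1 pp3:1
Op 7: read(P1, v1) -> 40. No state change.
Op 8: write(P1, v0, 189). refcount(pp2)=1 -> write in place. 4 ppages; refcounts: pp0:1 pp1:1 pp2:1 pp3:1
Op 9: fork(P1) -> P2. 4 ppages; refcounts: pp0:1 pp1:2 pp2:2 pp3:1

yes yes no no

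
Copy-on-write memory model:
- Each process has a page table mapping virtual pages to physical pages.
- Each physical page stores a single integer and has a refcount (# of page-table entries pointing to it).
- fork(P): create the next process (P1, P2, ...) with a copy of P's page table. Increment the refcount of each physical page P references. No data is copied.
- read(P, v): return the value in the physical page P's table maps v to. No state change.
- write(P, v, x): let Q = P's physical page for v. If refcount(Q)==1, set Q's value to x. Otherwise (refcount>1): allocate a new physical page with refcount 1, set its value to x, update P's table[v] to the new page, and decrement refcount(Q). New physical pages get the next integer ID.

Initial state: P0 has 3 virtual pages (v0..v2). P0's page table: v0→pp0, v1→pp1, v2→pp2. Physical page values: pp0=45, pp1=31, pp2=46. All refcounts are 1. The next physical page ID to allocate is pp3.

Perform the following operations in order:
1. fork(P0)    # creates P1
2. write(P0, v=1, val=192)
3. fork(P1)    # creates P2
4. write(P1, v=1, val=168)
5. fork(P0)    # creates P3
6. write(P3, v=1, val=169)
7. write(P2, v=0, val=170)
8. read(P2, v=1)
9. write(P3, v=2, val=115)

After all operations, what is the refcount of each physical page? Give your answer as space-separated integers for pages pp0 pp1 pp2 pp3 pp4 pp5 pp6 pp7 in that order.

Answer: 3 1 3 1 1 1 1 1

Derivation:
Op 1: fork(P0) -> P1. 3 ppages; refcounts: pp0:2 pp1:2 pp2:2
Op 2: write(P0, v1, 192). refcount(pp1)=2>1 -> COPY to pp3. 4 ppages; refcounts: pp0:2 pp1:1 pp2:2 pp3:1
Op 3: fork(P1) -> P2. 4 ppages; refcounts: pp0:3 pp1:2 pp2:3 pp3:1
Op 4: write(P1, v1, 168). refcount(pp1)=2>1 -> COPY to pp4. 5 ppages; refcounts: pp0:3 pp1:1 pp2:3 pp3:1 pp4:1
Op 5: fork(P0) -> P3. 5 ppages; refcounts: pp0:4 pp1:1 pp2:4 pp3:2 pp4:1
Op 6: write(P3, v1, 169). refcount(pp3)=2>1 -> COPY to pp5. 6 ppages; refcounts: pp0:4 pp1:1 pp2:4 pp3:1 pp4:1 pp5:1
Op 7: write(P2, v0, 170). refcount(pp0)=4>1 -> COPY to pp6. 7 ppages; refcounts: pp0:3 pp1:1 pp2:4 pp3:1 pp4:1 pp5:1 pp6:1
Op 8: read(P2, v1) -> 31. No state change.
Op 9: write(P3, v2, 115). refcount(pp2)=4>1 -> COPY to pp7. 8 ppages; refcounts: pp0:3 pp1:1 pp2:3 pp3:1 pp4:1 pp5:1 pp6:1 pp7:1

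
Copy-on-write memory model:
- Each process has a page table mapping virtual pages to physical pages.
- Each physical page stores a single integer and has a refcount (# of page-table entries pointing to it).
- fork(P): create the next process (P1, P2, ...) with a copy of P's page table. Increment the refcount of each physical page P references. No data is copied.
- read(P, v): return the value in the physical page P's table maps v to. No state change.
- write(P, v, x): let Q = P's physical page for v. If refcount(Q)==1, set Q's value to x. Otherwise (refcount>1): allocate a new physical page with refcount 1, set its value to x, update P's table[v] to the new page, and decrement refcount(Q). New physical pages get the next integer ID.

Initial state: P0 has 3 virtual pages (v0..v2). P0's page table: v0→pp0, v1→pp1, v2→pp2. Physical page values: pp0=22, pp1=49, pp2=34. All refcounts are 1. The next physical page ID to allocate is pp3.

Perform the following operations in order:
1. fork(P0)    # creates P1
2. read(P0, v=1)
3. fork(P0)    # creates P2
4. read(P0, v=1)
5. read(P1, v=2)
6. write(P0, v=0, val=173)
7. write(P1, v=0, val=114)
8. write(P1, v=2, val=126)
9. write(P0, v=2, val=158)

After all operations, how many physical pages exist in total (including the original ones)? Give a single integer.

Answer: 7

Derivation:
Op 1: fork(P0) -> P1. 3 ppages; refcounts: pp0:2 pp1:2 pp2:2
Op 2: read(P0, v1) -> 49. No state change.
Op 3: fork(P0) -> P2. 3 ppages; refcounts: pp0:3 pp1:3 pp2:3
Op 4: read(P0, v1) -> 49. No state change.
Op 5: read(P1, v2) -> 34. No state change.
Op 6: write(P0, v0, 173). refcount(pp0)=3>1 -> COPY to pp3. 4 ppages; refcounts: pp0:2 pp1:3 pp2:3 pp3:1
Op 7: write(P1, v0, 114). refcount(pp0)=2>1 -> COPY to pp4. 5 ppages; refcounts: pp0:1 pp1:3 pp2:3 pp3:1 pp4:1
Op 8: write(P1, v2, 126). refcount(pp2)=3>1 -> COPY to pp5. 6 ppages; refcounts: pp0:1 pp1:3 pp2:2 pp3:1 pp4:1 pp5:1
Op 9: write(P0, v2, 158). refcount(pp2)=2>1 -> COPY to pp6. 7 ppages; refcounts: pp0:1 pp1:3 pp2:1 pp3:1 pp4:1 pp5:1 pp6:1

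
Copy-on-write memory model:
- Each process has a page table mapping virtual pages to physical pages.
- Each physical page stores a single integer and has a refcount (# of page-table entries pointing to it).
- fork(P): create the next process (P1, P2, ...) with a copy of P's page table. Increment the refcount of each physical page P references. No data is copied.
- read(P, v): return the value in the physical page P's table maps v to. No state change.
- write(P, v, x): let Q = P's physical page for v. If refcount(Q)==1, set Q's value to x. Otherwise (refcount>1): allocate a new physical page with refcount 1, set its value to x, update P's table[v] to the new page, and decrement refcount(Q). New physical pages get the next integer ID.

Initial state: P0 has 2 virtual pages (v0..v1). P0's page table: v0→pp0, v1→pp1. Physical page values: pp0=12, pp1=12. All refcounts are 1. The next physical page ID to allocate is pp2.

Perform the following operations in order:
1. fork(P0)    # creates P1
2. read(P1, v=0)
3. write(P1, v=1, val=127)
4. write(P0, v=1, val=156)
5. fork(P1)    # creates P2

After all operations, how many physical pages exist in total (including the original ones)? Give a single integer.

Op 1: fork(P0) -> P1. 2 ppages; refcounts: pp0:2 pp1:2
Op 2: read(P1, v0) -> 12. No state change.
Op 3: write(P1, v1, 127). refcount(pp1)=2>1 -> COPY to pp2. 3 ppages; refcounts: pp0:2 pp1:1 pp2:1
Op 4: write(P0, v1, 156). refcount(pp1)=1 -> write in place. 3 ppages; refcounts: pp0:2 pp1:1 pp2:1
Op 5: fork(P1) -> P2. 3 ppages; refcounts: pp0:3 pp1:1 pp2:2

Answer: 3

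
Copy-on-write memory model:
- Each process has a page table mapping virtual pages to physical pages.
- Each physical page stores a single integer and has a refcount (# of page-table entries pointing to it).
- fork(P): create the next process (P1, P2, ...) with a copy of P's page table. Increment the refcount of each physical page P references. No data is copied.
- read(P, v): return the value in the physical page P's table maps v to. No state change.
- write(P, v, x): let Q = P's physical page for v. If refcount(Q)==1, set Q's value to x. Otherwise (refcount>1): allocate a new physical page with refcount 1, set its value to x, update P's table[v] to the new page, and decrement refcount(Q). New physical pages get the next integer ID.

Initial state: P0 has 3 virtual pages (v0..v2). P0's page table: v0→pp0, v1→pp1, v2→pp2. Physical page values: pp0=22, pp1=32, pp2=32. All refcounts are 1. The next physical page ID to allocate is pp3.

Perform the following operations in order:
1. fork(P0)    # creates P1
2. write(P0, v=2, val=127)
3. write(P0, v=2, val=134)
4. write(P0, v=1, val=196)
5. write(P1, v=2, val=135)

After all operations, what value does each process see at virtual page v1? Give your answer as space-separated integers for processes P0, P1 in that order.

Op 1: fork(P0) -> P1. 3 ppages; refcounts: pp0:2 pp1:2 pp2:2
Op 2: write(P0, v2, 127). refcount(pp2)=2>1 -> COPY to pp3. 4 ppages; refcounts: pp0:2 pp1:2 pp2:1 pp3:1
Op 3: write(P0, v2, 134). refcount(pp3)=1 -> write in place. 4 ppages; refcounts: pp0:2 pp1:2 pp2:1 pp3:1
Op 4: write(P0, v1, 196). refcount(pp1)=2>1 -> COPY to pp4. 5 ppages; refcounts: pp0:2 pp1:1 pp2:1 pp3:1 pp4:1
Op 5: write(P1, v2, 135). refcount(pp2)=1 -> write in place. 5 ppages; refcounts: pp0:2 pp1:1 pp2:1 pp3:1 pp4:1
P0: v1 -> pp4 = 196
P1: v1 -> pp1 = 32

Answer: 196 32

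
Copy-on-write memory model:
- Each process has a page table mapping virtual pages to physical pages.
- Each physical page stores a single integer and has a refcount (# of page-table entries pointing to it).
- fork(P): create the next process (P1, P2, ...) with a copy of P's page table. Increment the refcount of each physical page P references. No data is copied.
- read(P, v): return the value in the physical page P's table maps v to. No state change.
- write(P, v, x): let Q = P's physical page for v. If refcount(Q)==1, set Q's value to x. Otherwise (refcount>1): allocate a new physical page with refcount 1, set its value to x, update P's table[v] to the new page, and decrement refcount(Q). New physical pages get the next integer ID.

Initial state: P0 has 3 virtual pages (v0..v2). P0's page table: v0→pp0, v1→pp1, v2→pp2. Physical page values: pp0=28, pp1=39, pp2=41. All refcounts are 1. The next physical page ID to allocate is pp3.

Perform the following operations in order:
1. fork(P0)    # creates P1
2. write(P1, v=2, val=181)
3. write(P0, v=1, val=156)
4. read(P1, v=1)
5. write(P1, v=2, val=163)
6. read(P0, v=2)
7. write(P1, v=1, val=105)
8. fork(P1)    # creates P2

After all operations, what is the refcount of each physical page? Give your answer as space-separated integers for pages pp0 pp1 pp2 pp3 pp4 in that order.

Op 1: fork(P0) -> P1. 3 ppages; refcounts: pp0:2 pp1:2 pp2:2
Op 2: write(P1, v2, 181). refcount(pp2)=2>1 -> COPY to pp3. 4 ppages; refcounts: pp0:2 pp1:2 pp2:1 pp3:1
Op 3: write(P0, v1, 156). refcount(pp1)=2>1 -> COPY to pp4. 5 ppages; refcounts: pp0:2 pp1:1 pp2:1 pp3:1 pp4:1
Op 4: read(P1, v1) -> 39. No state change.
Op 5: write(P1, v2, 163). refcount(pp3)=1 -> write in place. 5 ppages; refcounts: pp0:2 pp1:1 pp2:1 pp3:1 pp4:1
Op 6: read(P0, v2) -> 41. No state change.
Op 7: write(P1, v1, 105). refcount(pp1)=1 -> write in place. 5 ppages; refcounts: pp0:2 pp1:1 pp2:1 pp3:1 pp4:1
Op 8: fork(P1) -> P2. 5 ppages; refcounts: pp0:3 pp1:2 pp2:1 pp3:2 pp4:1

Answer: 3 2 1 2 1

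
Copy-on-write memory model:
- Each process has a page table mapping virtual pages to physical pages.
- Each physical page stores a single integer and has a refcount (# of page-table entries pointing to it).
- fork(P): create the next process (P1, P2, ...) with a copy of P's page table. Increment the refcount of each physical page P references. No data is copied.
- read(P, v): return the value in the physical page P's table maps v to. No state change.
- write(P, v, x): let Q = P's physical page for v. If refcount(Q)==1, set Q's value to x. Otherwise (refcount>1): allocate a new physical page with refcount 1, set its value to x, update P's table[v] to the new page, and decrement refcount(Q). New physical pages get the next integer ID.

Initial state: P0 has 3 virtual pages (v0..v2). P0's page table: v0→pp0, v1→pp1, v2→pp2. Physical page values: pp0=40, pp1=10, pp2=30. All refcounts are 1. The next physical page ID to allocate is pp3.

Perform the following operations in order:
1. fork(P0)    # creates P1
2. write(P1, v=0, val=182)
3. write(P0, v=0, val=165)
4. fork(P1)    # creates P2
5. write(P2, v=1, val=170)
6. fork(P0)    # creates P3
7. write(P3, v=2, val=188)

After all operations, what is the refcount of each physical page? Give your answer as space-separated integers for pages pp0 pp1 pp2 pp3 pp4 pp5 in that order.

Op 1: fork(P0) -> P1. 3 ppages; refcounts: pp0:2 pp1:2 pp2:2
Op 2: write(P1, v0, 182). refcount(pp0)=2>1 -> COPY to pp3. 4 ppages; refcounts: pp0:1 pp1:2 pp2:2 pp3:1
Op 3: write(P0, v0, 165). refcount(pp0)=1 -> write in place. 4 ppages; refcounts: pp0:1 pp1:2 pp2:2 pp3:1
Op 4: fork(P1) -> P2. 4 ppages; refcounts: pp0:1 pp1:3 pp2:3 pp3:2
Op 5: write(P2, v1, 170). refcount(pp1)=3>1 -> COPY to pp4. 5 ppages; refcounts: pp0:1 pp1:2 pp2:3 pp3:2 pp4:1
Op 6: fork(P0) -> P3. 5 ppages; refcounts: pp0:2 pp1:3 pp2:4 pp3:2 pp4:1
Op 7: write(P3, v2, 188). refcount(pp2)=4>1 -> COPY to pp5. 6 ppages; refcounts: pp0:2 pp1:3 pp2:3 pp3:2 pp4:1 pp5:1

Answer: 2 3 3 2 1 1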